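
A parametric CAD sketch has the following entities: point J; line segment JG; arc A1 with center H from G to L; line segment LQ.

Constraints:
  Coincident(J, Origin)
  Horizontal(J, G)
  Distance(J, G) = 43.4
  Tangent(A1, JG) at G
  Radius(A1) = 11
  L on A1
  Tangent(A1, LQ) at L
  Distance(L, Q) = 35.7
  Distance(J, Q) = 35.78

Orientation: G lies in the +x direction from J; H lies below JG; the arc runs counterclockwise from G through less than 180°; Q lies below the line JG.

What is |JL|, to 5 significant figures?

34.837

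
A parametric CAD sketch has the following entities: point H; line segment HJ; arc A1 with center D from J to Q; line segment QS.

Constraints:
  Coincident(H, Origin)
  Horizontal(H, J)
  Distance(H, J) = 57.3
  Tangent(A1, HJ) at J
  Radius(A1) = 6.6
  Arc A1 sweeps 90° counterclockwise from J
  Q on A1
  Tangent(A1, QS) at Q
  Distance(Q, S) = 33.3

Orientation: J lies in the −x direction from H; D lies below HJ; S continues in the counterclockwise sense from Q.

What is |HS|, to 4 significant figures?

75.33

H is at the origin; HJ is horizontal with |HJ| = 57.3 and J on the −x side, so J = (-57.30, 0.000). The tangent condition forces DJ to be normal to HJ, so D = J + (0, -6.6) = (-57.30, -6.600). On A1, J sits at bearing 90° from D; a 90° counterclockwise sweep puts Q at bearing 180°, so Q = D + 6.6·(cos 180°, sin 180°) = (-63.90, -6.600). Since A1 is tangent to QS there, DQ ⟂ QS, so QS runs along (−sin 180°, cos 180°); with |QS| = 33.3, S = (-63.90, -39.90). Then |HS| = |S − H| = 75.33.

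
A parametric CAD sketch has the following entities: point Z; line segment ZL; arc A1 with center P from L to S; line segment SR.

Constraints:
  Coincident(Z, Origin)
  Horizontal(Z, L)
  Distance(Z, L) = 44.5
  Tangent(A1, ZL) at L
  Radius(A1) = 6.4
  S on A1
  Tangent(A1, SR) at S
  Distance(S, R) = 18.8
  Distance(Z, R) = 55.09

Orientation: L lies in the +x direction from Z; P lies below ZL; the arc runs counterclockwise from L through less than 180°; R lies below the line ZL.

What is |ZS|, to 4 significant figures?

40.19

Checks: |PL| = 6.400 ✓; |PS| = 6.400 ✓; ∠(PS, SR) = 90.00° ✓; |SR| = 18.80 ✓; |ZR| = 55.09 ✓.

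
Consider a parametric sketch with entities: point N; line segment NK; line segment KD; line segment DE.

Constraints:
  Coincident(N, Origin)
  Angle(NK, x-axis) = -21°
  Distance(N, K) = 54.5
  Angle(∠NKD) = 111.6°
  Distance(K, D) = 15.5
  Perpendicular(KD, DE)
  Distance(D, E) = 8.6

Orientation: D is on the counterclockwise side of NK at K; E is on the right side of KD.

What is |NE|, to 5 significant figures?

69.123

∠NKD = 111.6°, so KD runs at -21.0° + (180° − 111.6°) = 47.400° from the x-axis; with |KD| = 15.5, D = K + 15.5·(cos 47.400°, sin 47.400°) = (61.372, -8.1215). KD ⟂ DE; with |DE| = 8.6 on the right of KD, E = D + 8.6·(0.73610, -0.67688) = (67.702, -13.943). Then |NE| = |E − N| = 69.123.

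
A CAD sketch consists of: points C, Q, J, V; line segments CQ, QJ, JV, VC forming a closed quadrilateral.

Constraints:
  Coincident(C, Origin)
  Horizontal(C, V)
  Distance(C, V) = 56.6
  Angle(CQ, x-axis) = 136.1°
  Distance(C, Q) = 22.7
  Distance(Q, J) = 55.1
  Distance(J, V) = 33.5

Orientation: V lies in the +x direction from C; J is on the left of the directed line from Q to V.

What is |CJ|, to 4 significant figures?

46.48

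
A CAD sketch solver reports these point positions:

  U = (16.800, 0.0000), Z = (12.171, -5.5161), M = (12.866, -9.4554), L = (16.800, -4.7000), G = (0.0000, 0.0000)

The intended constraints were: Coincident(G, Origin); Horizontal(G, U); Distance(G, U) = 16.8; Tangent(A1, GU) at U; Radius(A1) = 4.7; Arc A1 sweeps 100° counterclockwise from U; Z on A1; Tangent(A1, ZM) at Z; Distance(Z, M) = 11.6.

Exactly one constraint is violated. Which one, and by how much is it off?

Distance(Z, M) = 11.6 — off by 7.60.

G = (0.00, 0.00) ✓; G.y = 0.00, U.y = 0.00 ✓; |GU| = 16.80 ✓; ∠(LU, UG) = 90.00° ✓; |LU| = 4.700 ✓; bearing(L→Z) − bearing(L→U) = 100.0° ✓; |LZ| = 4.700 ✓; ∠(LZ, ZM) = 89.99° ✓; |ZM| = 4.000 ✗.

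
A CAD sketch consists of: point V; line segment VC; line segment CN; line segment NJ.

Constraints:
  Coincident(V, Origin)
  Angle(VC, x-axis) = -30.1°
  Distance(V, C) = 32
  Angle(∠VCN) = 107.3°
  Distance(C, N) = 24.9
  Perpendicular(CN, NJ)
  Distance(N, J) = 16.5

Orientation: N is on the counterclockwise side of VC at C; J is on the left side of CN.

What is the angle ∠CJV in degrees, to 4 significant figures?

55.74°

∠VCN = 107.3°, so CN runs at -30.1° + (180° − 107.3°) = 42.60° from the x-axis; with |CN| = 24.9, N = C + 24.9·(cos 42.60°, sin 42.60°) = (46.01, 0.8059). CN is perpendicular to NJ; with |NJ| = 16.5 on the left of CN, J = N + 16.5·(-0.6769, 0.7361) = (34.85, 12.95). Then cos ∠CJV = JC·JV / (|JC||JV|), giving 55.74°.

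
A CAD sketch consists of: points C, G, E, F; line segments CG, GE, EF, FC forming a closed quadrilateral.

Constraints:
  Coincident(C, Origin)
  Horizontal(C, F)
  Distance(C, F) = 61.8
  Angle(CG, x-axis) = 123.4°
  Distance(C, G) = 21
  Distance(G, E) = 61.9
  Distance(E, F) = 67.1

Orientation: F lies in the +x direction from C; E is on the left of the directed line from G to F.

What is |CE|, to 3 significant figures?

68.9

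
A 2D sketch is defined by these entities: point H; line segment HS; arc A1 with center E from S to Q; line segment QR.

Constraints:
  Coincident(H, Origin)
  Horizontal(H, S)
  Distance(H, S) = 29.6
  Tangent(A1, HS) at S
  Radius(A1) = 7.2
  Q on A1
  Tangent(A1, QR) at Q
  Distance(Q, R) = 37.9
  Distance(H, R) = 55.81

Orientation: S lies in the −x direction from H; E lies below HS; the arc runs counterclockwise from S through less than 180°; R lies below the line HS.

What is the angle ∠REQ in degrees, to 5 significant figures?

79.243°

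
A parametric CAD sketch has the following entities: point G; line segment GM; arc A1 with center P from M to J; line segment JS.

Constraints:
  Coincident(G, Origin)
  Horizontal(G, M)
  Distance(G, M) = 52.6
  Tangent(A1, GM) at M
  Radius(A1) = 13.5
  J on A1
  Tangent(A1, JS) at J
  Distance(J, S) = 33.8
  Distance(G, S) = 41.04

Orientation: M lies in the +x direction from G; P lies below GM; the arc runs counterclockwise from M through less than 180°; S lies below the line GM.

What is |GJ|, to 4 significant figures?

41.79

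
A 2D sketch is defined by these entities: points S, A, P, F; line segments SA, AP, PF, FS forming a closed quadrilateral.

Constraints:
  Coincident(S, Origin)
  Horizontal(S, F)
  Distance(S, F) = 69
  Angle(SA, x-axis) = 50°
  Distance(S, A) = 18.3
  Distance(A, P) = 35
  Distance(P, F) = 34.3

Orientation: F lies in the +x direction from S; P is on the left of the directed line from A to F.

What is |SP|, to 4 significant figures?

51.40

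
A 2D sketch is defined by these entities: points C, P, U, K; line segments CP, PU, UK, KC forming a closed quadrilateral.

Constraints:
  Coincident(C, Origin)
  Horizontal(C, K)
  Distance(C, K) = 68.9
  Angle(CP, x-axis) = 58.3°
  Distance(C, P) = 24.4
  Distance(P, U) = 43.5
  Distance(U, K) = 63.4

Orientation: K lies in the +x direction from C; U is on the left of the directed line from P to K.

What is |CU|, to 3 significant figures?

67.8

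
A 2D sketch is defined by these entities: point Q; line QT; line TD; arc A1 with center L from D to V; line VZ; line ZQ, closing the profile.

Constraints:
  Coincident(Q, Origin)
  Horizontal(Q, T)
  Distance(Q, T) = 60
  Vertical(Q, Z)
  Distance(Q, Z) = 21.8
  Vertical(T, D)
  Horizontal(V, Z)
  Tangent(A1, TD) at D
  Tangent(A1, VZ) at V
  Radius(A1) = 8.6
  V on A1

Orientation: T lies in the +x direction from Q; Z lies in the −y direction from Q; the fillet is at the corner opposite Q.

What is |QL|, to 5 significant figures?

53.068

Q is at the origin; QT is horizontal with |QT| = 60.0 and T on the +x side, so T = (60.000, 0.0000). Q and Z share the same x with |QZ| = 21.8 and Z on the −y side, so Z = (0.0000, -21.800). The virtual corner opposite Q is at (60.000, -21.800). The tangent condition forces LD to be normal to TD and tangency of A1 to VZ means the radius LV is perpendicular to VZ, with radius 8.6, so the center L sits 8.6 in from both sides at L = (51.400, -13.200). Then |QL| = |L − Q| = 53.068.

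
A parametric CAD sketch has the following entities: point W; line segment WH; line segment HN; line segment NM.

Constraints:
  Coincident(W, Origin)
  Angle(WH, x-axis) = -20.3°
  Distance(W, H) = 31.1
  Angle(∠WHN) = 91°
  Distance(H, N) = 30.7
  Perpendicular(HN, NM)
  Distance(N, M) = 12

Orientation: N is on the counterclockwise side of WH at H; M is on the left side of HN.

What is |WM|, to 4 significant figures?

36.62

W is at the origin; WH runs at -20.3° with length 31.1, so H = 31.1·(cos -20.3°, sin -20.3°) = (29.17, -10.79). ∠WHN = 91.0°, so HN runs at -20.3° + (180° − 91.0°) = 68.70° from the x-axis; with |HN| = 30.7, N = H + 30.7·(cos 68.70°, sin 68.70°) = (40.32, 17.81). HN ⟂ NM; with |NM| = 12.0 on the left of HN, M = N + 12.0·(-0.9317, 0.3633) = (29.14, 22.17). Then |WM| = |M − W| = 36.62.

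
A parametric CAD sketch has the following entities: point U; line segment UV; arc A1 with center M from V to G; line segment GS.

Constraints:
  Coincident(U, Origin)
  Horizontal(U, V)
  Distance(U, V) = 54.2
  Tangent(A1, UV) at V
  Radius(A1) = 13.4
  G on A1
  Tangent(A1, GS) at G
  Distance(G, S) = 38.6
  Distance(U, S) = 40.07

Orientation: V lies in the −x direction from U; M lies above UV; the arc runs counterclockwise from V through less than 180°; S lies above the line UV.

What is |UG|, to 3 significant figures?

44.1

Checks: |MG| = 13.40 ✓; ∠(MG, GS) = 90.00° ✓; |GS| = 38.60 ✓; |US| = 40.07 ✓.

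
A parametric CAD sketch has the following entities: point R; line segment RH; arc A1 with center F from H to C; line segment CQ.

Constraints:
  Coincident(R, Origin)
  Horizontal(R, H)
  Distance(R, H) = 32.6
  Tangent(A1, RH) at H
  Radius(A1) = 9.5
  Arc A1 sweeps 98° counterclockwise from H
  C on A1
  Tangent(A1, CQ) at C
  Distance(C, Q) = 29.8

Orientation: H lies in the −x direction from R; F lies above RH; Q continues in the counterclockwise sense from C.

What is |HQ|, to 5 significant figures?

40.674

R is at the origin; R and H share the same y with |RH| = 32.6 and H on the −x side, so H = (-32.600, 0.0000). A1 meets RH tangentially, so FH is at right angles to RH, so F = H + (0, 9.5) = (-32.600, 9.5000). On A1, H sits at bearing -90° from F; a 98° counterclockwise sweep puts C at bearing 8°, so C = F + 9.5·(cos 8°, sin 8°) = (-23.192, 10.822). Tangency of A1 to CQ means the radius FC is perpendicular to CQ, so CQ runs along (−sin 8°, cos 8°); with |CQ| = 29.8, Q = (-27.340, 40.332). Then |HQ| = |Q − H| = 40.674.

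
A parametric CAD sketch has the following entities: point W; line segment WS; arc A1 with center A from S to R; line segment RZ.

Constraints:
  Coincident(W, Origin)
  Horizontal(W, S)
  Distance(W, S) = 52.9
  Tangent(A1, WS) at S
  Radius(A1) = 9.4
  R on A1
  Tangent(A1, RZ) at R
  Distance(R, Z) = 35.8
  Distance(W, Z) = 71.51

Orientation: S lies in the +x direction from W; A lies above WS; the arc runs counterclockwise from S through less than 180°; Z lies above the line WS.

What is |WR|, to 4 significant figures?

63.12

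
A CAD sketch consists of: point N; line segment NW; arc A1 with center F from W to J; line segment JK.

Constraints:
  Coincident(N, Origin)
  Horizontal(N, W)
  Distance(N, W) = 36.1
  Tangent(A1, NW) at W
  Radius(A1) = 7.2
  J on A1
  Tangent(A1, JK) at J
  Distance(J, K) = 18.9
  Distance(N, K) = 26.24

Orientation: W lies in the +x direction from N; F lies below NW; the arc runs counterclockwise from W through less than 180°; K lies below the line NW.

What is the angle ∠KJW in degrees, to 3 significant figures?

153°

N is at the origin; N and W share the same y with |NW| = 36.1 and W on the +x side, so W = (36.1, 0.00). The tangent condition forces FW to be normal to NW, so F = W + (0, -7.2) = (36.1, -7.20). Since FJ ⟂ JK (tangency), |FK| = √(7.2² + 18.9²) = 20.2 regardless of where J sits on A1. So K lies on both circle(N, 26.24) and circle(F, 20.2); the below-NW intersection is K = (19.0, -18.1). J is the foot of the tangent from K: J = (30.3, -2.90).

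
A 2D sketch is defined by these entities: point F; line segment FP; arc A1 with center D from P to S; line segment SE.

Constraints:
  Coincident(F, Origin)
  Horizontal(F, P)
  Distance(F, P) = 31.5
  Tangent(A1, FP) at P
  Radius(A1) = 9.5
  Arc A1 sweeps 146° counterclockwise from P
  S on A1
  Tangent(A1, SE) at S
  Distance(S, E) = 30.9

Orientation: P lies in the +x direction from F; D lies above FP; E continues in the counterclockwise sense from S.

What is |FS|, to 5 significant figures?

40.707

A1 meets FP tangentially, so DP is at right angles to FP, so D = P + (0, 9.5) = (31.500, 9.5000). On A1, P sits at bearing -90° from D; a 146° counterclockwise sweep puts S at bearing 56°, so S = D + 9.5·(cos 56°, sin 56°) = (36.812, 17.376). Then |FS| = |S − F| = 40.707.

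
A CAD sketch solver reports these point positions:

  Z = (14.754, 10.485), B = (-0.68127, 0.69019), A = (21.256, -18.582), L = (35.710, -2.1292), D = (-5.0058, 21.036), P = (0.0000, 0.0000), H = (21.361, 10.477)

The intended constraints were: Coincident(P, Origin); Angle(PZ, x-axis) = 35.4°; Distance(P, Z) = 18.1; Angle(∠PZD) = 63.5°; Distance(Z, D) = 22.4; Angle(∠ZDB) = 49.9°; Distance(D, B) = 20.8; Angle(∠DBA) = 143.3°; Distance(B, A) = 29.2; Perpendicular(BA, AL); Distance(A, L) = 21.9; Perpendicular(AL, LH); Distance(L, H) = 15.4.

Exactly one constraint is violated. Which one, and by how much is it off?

Distance(L, H) = 15.4 — off by 3.70.

P = (0.00, 0.00) ✓; PZ at 35.40° ✓; |PZ| = 18.10 ✓; ∠PZD = 63.50° ✓; |ZD| = 22.40 ✓; ∠ZDB = 49.90° ✓; |DB| = 20.80 ✓; ∠DBA = 143.3° ✓; |BA| = 29.20 ✓; ∠(BA, AL) = 90.00° ✓; |AL| = 21.90 ✓; ∠(AL, LH) = 90.00° ✓; |LH| = 19.10 ✗.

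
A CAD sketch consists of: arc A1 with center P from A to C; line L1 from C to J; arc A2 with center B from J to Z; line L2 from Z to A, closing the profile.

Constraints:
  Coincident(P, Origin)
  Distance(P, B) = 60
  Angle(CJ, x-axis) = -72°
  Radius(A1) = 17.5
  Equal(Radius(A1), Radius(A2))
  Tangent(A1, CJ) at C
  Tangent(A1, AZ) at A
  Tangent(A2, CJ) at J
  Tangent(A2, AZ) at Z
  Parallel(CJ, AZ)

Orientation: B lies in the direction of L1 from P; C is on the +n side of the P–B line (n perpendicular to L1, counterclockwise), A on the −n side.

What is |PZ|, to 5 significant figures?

62.500

The slot axis is L1's direction at -72.0°, so u = (cos -72.0°, sin -72.0°) = (0.30902, -0.95106) and n = (−sin -72.0°, cos -72.0°) = (0.95106, 0.30902). P is at the origin and B lies 60.0 along u from P, so B = 60.0·u = (18.541, -57.063). Tangency of A1 to both parallel lines with radius 17.5 puts C and A at P ± 17.5·n: C = (16.643, 5.4078), A = (-16.643, -5.4078). Equal radii place J and Z the same way about B: J = B + 17.5·n = (35.185, -51.656), Z = B − 17.5·n = (1.8975, -62.471). Then |PZ| = |Z − P| = 62.500.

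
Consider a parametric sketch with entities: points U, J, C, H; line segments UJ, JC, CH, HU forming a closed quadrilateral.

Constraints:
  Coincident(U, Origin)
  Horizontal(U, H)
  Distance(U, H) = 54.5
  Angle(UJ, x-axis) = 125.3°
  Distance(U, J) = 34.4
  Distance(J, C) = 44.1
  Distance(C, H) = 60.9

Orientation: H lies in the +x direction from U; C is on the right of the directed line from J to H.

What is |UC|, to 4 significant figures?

14.28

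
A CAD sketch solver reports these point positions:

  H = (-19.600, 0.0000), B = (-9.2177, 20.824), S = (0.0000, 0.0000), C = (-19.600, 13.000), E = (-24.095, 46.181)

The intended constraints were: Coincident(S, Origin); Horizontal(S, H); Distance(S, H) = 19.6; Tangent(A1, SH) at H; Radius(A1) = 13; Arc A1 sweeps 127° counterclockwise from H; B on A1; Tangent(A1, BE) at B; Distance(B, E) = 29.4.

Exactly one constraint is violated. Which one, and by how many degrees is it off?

Tangent(A1, BE) at B — off by 6.60°.

S = (0.00, 0.00) ✓; S.y = 0.00, H.y = 0.00 ✓; |SH| = 19.60 ✓; ∠(CH, HS) = 90.00° ✓; |CH| = 13.00 ✓; bearing(C→B) − bearing(C→H) = 127.0° ✓; |CB| = 13.00 ✓; ∠(CB, BE) = 96.60° ✗; |BE| = 29.40 ✓.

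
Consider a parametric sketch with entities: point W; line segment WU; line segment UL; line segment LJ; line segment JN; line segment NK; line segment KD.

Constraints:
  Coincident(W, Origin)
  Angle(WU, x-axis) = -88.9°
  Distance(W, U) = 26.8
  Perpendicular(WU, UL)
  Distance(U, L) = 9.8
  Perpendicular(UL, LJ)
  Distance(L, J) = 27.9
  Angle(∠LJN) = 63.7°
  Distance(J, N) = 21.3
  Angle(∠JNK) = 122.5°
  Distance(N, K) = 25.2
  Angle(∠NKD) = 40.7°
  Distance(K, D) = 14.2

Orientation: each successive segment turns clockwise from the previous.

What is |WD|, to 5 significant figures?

23.745

W is at the origin; WU runs at -88.9° with length 26.8, so U = (0.51449, -26.795). WU ⟂ UL, so UL runs at -178.90°; with |UL| = 9.8, L = (-9.2837, -26.983). UL ⟂ LJ, so LJ runs at 91.100°; with |LJ| = 27.9, J = (-9.8193, 0.91166). ∠LJN = 63.7° gives JN at -25.200° from the x-axis; with |JN| = 21.3, N = (9.4535, -8.1574). ∠JNK = 122.5° gives NK at -82.700° from the x-axis; with |NK| = 25.2, K = (12.656, -33.153). ∠NKD = 40.7° gives KD at 138.00° from the x-axis; with |KD| = 14.2, D = (2.1029, -23.652). Then |WD| = |D − W| = 23.745.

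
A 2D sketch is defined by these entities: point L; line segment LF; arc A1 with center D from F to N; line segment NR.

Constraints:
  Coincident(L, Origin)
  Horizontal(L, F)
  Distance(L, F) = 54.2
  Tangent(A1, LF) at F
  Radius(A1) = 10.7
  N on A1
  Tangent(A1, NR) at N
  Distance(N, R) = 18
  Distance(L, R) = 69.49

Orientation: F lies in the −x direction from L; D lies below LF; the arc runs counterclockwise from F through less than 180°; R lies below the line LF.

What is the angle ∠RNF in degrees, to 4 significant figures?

131.7°

Checks: |DF| = 10.70 ✓; |DN| = 10.70 ✓; ∠(DN, NR) = 90.00° ✓; |NR| = 18.00 ✓; |LR| = 69.49 ✓.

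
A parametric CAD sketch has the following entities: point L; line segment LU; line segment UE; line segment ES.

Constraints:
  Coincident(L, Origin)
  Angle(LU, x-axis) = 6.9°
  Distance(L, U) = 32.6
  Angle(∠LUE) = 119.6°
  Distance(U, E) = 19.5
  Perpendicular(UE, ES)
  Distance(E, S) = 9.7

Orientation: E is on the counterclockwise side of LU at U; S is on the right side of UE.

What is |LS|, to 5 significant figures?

52.106

∠LUE = 119.6°, so UE runs at 6.9° + (180° − 119.6°) = 67.300° from the x-axis; with |UE| = 19.5, E = U + 19.5·(cos 67.300°, sin 67.300°) = (39.889, 21.906). UE is perpendicular to ES; with |ES| = 9.7 on the right of UE, S = E + 9.7·(0.92254, -0.38591) = (48.838, 18.163). Then |LS| = |S − L| = 52.106.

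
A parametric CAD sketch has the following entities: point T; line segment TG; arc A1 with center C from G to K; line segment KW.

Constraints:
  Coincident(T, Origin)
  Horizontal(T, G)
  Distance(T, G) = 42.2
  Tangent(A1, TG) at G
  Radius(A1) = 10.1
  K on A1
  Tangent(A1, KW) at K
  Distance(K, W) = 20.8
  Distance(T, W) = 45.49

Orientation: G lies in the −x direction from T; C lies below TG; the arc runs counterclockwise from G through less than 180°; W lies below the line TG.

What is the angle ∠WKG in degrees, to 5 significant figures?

110.32°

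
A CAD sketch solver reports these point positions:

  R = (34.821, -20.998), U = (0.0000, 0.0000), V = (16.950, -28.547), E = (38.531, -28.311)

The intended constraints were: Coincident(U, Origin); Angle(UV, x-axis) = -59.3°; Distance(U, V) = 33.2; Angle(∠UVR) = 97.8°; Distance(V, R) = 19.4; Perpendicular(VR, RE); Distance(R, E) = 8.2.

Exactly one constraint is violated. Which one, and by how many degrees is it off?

Perpendicular(VR, RE) — off by 4.00°.

U = (0.00, 0.00) ✓; UV at -59.30° ✓; |UV| = 33.20 ✓; ∠UVR = 97.80° ✓; |VR| = 19.40 ✓; ∠(VR, RE) = 86.00° ✗; |RE| = 8.200 ✓.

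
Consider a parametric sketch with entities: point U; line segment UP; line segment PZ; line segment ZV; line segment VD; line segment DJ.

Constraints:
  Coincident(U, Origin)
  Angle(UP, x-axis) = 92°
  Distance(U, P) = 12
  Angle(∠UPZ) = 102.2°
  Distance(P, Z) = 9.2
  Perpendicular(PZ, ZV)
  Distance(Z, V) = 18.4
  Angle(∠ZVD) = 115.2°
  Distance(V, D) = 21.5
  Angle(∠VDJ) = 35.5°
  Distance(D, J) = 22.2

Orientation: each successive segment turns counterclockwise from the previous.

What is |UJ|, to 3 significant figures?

4.73

U is at the origin; UP runs at 92.0° with length 12.0, so P = (-0.419, 12.0). ∠UPZ = 102.2° gives PZ at 170° from the x-axis; with |PZ| = 9.2, Z = (-9.47, 13.6). PZ is perpendicular to ZV, so ZV runs at -100°; with |ZV| = 18.4, V = (-12.7, -4.49). ∠ZVD = 115.2° gives VD at -35.4° from the x-axis; with |VD| = 21.5, D = (4.79, -16.9). ∠VDJ = 35.5° gives DJ at 109° from the x-axis; with |DJ| = 22.2, J = (-2.47, 4.04). Then |UJ| = |J − U| = 4.73.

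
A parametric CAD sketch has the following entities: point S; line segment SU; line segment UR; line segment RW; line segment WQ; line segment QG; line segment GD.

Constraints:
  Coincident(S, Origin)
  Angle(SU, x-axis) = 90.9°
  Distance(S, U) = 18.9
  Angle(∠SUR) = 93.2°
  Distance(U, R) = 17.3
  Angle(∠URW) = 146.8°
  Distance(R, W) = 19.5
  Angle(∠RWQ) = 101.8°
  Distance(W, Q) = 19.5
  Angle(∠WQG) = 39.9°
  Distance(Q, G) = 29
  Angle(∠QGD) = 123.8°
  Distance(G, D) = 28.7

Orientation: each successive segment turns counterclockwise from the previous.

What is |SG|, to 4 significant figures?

25.39

S is at the origin; SU runs at 90.9° with length 18.9, so U = (-0.2969, 18.90). ∠SUR = 93.2° gives UR at 177.7° from the x-axis; with |UR| = 17.3, R = (-17.58, 19.59). ∠URW = 146.8° gives RW at -149.1° from the x-axis; with |RW| = 19.5, W = (-34.32, 9.578). ∠RWQ = 101.8° gives WQ at -70.90° from the x-axis; with |WQ| = 19.5, Q = (-27.93, -8.849). ∠WQG = 39.9° gives QG at 69.20° from the x-axis; with |QG| = 29.0, G = (-17.64, 18.26). Then |SG| = |G − S| = 25.39.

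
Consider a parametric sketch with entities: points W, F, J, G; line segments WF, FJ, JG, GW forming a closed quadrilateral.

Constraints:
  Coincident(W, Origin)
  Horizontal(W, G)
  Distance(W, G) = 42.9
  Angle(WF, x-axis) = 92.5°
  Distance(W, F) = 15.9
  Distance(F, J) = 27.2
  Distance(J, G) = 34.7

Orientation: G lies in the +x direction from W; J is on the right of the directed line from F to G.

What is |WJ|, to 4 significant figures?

13.31

Checks: |FJ| = 27.20 ✓; |JG| = 34.70 ✓.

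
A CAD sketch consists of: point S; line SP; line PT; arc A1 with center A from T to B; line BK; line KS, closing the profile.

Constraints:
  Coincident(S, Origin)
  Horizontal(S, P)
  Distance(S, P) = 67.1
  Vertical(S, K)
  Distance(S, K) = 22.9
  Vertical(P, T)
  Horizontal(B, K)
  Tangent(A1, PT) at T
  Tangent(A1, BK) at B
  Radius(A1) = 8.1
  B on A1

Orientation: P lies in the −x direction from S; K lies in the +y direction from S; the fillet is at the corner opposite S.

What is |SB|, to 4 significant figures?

63.29

S is at the origin; SP is horizontal with |SP| = 67.1 and P on the −x side, so P = (-67.10, 0.000). SK is vertical with |SK| = 22.9 and K on the +y side, so K = (0.000, 22.90). The virtual corner opposite S is at (-67.10, 22.90). Since A1 is tangent to PT there, AT ⟂ PT and since A1 is tangent to BK there, AB ⟂ BK, with radius 8.1, so the center A sits 8.1 in from both sides at A = (-59.00, 14.80). That places the tangent points at T = (-67.10, 14.80) on PT and B = (-59.00, 22.90) on BK. Then |SB| = |B − S| = 63.29.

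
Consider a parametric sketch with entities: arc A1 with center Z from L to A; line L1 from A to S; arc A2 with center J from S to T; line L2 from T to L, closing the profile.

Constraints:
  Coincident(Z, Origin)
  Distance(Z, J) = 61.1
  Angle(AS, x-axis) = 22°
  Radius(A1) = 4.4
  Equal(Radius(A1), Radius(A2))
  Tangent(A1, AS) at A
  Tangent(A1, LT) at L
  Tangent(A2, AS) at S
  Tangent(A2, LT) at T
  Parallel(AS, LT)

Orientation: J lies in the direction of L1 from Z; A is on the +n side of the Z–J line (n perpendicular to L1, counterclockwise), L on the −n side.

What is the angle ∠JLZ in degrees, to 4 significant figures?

85.88°

Z is at the origin and J lies 61.1 along u from Z, so J = 61.1·u = (56.65, 22.89). Tangency of A1 to both parallel lines with radius 4.4 puts A and L at Z ± 4.4·n: A = (-1.648, 4.080), L = (1.648, -4.080). Then cos ∠JLZ = LJ·LZ / (|LJ||LZ|), giving 85.88°.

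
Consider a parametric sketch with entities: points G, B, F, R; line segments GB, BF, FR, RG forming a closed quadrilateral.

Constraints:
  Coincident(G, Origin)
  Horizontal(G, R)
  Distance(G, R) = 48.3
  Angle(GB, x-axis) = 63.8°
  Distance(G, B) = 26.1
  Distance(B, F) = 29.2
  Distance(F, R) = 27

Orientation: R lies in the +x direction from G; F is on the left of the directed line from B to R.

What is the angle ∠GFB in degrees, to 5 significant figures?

27.663°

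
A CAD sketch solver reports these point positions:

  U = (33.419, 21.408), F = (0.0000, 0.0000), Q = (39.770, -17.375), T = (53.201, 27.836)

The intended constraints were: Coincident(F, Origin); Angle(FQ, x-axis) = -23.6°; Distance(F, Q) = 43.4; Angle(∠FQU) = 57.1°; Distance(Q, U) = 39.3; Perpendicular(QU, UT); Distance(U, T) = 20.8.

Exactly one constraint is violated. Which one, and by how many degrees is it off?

Perpendicular(QU, UT) — off by 8.70°.

F = (0.00, 0.00) ✓; FQ at -23.60° ✓; |FQ| = 43.40 ✓; ∠FQU = 57.10° ✓; |QU| = 39.30 ✓; ∠(QU, UT) = 81.30° ✗; |UT| = 20.80 ✓.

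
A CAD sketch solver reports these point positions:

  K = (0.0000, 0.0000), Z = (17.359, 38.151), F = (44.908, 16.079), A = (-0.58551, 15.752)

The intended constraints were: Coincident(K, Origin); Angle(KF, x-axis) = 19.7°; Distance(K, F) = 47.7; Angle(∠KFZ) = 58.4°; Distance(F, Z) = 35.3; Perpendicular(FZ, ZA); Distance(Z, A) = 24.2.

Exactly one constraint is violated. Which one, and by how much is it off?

Distance(Z, A) = 24.2 — off by 4.50.

K = (0.00, 0.00) ✓; KF at 19.70° ✓; |KF| = 47.70 ✓; ∠KFZ = 58.40° ✓; |FZ| = 35.30 ✓; ∠(FZ, ZA) = 90.00° ✓; |ZA| = 28.70 ✗.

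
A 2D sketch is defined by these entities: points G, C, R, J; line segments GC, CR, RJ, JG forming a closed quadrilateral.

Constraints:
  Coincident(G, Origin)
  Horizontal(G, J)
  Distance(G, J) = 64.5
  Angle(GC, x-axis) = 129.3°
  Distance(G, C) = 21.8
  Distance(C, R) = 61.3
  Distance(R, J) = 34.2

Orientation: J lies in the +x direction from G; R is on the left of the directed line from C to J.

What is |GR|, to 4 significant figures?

54.60

G is at the origin; GJ is horizontal with |GJ| = 64.5 and J in +x, so J = (64.5, 0). GC runs at 129.3° with |GC| = 21.8, so C = (-13.81, 16.87). R is determined by |CR| = 61.3 and |RJ| = 34.2 together: it lies at the intersection of circle(C, 61.3) and circle(J, 34.2). With |CJ| = 80.10, the foot of the radical line on CJ is 56.21 from C and the perpendicular offset is √(61.3² − 56.21²) = 24.46. Taking the left-of-CJ solution: R = (46.29, 28.95).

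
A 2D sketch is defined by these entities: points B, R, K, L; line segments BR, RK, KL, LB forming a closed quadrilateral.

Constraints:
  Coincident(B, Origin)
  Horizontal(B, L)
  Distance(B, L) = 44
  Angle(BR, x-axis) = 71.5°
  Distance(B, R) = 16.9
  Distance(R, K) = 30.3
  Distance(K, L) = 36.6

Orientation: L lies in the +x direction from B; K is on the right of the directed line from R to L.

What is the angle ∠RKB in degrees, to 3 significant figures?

27.0°

B is at the origin; B and L share the same y with |BL| = 44.0 and L in +x, so L = (44.0, 0). BR runs at 71.5° with |BR| = 16.9, so R = (5.36, 16.0). K is determined by |RK| = 30.3 and |KL| = 36.6 together: it lies at the intersection of circle(R, 30.3) and circle(L, 36.6). With |RL| = 41.8, the foot of the radical line on RL is 15.9 from R and the perpendicular offset is √(30.3² − 15.9²) = 25.8. Taking the right-of-RL solution: K = (10.1, -13.9).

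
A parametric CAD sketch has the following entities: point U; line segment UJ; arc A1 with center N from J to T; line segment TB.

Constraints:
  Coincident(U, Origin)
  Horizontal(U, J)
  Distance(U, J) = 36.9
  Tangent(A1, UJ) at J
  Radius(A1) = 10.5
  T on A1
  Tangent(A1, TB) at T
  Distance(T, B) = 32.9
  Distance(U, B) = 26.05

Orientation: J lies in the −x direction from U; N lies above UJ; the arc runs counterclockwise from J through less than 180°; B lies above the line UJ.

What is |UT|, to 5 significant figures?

29.839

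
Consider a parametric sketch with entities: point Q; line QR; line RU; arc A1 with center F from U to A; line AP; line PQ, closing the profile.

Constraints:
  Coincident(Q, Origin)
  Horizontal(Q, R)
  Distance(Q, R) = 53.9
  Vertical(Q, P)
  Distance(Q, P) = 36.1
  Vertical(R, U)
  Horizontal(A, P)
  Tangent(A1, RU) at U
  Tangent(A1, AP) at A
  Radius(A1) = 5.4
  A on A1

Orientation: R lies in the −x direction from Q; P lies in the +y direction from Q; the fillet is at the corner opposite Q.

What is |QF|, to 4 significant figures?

57.40

Q and P share the same x with |QP| = 36.1 and P on the +y side, so P = (0.000, 36.10). The virtual corner opposite Q is at (-53.90, 36.10). The tangent condition forces FU to be normal to RU and tangency of A1 to AP means the radius FA is perpendicular to AP, with radius 5.4, so the center F sits 5.4 in from both sides at F = (-48.50, 30.70). Then |QF| = |F − Q| = 57.40.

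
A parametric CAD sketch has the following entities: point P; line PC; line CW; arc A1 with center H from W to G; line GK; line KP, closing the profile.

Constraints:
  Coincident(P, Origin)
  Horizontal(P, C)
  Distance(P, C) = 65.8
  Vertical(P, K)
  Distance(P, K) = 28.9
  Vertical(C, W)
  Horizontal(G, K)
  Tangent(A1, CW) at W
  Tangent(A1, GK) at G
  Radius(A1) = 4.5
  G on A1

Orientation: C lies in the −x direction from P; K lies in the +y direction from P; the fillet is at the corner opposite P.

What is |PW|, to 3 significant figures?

70.2

The virtual corner opposite P is at (-65.8, 28.9). Tangency of A1 to CW means the radius HW is perpendicular to CW and tangency of A1 to GK means the radius HG is perpendicular to GK, with radius 4.5, so the center H sits 4.5 in from both sides at H = (-61.3, 24.4). That places the tangent points at W = (-65.8, 24.4) on CW and G = (-61.3, 28.9) on GK. Then |PW| = |W − P| = 70.2.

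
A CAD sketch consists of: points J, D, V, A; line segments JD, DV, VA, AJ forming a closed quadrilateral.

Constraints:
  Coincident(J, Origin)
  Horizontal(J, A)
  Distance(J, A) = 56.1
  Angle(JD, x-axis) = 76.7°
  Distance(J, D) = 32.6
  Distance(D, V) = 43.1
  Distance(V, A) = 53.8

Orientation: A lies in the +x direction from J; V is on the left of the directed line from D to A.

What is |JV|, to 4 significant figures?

69.39

J is at the origin; JA is horizontal with |JA| = 56.1 and A in +x, so A = (56.1, 0). JD runs at 76.7° with |JD| = 32.6, so D = (7.500, 31.73). V is determined by |DV| = 43.1 and |VA| = 53.8 together: it lies at the intersection of circle(D, 43.1) and circle(A, 53.8). With |DA| = 58.04, the foot of the radical line on DA is 20.09 from D and the perpendicular offset is √(43.1² − 20.09²) = 38.13. Taking the left-of-DA solution: V = (45.16, 52.68).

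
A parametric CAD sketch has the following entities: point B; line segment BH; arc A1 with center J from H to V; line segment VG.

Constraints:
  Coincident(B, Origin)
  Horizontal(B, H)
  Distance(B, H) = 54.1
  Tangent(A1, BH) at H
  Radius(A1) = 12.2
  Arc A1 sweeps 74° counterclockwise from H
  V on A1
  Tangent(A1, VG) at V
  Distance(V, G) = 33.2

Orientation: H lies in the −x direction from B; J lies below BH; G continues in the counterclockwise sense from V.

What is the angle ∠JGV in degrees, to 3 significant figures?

20.2°

B is at the origin; B and H share the same y with |BH| = 54.1 and H on the −x side, so H = (-54.1, 0.00). Since A1 is tangent to BH there, JH ⟂ BH, so J = H + (0, -12.2) = (-54.1, -12.2). On A1, H sits at bearing 90° from J; a 74° counterclockwise sweep puts V at bearing 164°, so V = J + 12.2·(cos 164°, sin 164°) = (-65.8, -8.84). The tangent condition forces JV to be normal to VG, so VG runs along (−sin 164°, cos 164°); with |VG| = 33.2, G = (-75.0, -40.8). Then cos ∠JGV = GJ·GV / (|GJ||GV|), giving 20.2°.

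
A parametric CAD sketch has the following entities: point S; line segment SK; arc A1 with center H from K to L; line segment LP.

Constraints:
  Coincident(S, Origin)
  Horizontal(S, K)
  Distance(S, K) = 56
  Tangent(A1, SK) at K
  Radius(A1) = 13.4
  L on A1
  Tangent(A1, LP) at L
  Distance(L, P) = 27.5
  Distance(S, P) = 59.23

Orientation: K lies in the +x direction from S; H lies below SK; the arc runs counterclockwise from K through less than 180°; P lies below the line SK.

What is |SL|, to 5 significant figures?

44.682

S is at the origin; S and K share the same y with |SK| = 56.0 and K on the +x side, so K = (56.000, 0.0000). Since A1 is tangent to SK there, HK ⟂ SK, so H = K + (0, -13.4) = (56.000, -13.400). Since HL ⟂ LP (tangency), |HP| = √(13.4² + 27.5²) = 30.591 regardless of where L sits on A1. So P lies on both circle(S, 59.23) and circle(H, 30.591); the below-SK intersection is P = (42.765, -40.980). L is the foot of the tangent from P: L = (42.600, -13.480).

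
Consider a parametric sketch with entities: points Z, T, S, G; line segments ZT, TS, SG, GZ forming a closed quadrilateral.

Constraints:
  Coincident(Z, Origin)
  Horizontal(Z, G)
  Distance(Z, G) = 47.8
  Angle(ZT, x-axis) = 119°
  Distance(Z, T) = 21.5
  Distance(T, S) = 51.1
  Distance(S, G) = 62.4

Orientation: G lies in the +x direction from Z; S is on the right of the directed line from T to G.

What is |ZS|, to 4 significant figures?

32.59

Z is at the origin; Z and G share the same y with |ZG| = 47.8 and G in +x, so G = (47.8, 0). ZT runs at 119.0° with |ZT| = 21.5, so T = (-10.42, 18.80). S is determined by |TS| = 51.1 and |SG| = 62.4 together: it lies at the intersection of circle(T, 51.1) and circle(G, 62.4). With |TG| = 61.18, the foot of the radical line on TG is 20.11 from T and the perpendicular offset is √(51.1² − 20.11²) = 46.98. Taking the right-of-TG solution: S = (-5.723, -32.08).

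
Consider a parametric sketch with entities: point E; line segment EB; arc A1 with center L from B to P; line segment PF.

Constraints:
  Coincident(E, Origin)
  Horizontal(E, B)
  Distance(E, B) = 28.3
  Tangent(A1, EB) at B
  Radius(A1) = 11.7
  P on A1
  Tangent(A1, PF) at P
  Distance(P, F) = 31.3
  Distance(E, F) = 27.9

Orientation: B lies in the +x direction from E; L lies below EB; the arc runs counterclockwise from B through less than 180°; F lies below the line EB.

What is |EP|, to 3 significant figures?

19.8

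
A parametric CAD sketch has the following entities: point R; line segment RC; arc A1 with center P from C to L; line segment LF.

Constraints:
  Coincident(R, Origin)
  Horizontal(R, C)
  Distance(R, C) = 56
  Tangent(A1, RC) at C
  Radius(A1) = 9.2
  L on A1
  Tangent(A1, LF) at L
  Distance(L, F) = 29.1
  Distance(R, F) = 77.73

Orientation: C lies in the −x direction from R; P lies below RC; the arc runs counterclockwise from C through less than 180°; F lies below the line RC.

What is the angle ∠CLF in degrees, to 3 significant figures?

138°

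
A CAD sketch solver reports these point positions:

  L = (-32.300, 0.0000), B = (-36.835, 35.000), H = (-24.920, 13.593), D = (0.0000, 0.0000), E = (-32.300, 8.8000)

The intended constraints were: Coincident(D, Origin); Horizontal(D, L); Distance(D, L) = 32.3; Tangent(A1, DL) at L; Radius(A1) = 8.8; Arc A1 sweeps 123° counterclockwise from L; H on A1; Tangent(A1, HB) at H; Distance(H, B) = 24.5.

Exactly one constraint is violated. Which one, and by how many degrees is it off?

Tangent(A1, HB) at H — off by 3.90°.

D = (0.00, 0.00) ✓; D.y = 0.00, L.y = 0.00 ✓; |DL| = 32.30 ✓; ∠(EL, LD) = 90.00° ✓; |EL| = 8.800 ✓; bearing(E→H) − bearing(E→L) = 123.0° ✓; |EH| = 8.800 ✓; ∠(EH, HB) = 93.90° ✗; |HB| = 24.50 ✓.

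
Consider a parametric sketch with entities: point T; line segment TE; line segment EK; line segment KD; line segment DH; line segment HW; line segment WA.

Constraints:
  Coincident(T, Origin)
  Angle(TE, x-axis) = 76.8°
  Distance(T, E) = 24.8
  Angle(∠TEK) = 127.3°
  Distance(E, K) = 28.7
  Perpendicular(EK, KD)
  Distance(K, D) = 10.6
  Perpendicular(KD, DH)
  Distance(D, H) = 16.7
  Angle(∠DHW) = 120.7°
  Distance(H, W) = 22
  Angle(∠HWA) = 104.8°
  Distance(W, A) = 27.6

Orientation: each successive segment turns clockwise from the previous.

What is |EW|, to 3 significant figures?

8.35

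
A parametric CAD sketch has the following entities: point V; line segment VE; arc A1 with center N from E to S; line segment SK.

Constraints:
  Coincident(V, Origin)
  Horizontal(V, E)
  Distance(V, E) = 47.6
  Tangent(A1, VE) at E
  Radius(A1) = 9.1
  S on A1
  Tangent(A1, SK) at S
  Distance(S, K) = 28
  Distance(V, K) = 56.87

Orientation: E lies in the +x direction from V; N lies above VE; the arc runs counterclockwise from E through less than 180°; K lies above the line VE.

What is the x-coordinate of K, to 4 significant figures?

42.26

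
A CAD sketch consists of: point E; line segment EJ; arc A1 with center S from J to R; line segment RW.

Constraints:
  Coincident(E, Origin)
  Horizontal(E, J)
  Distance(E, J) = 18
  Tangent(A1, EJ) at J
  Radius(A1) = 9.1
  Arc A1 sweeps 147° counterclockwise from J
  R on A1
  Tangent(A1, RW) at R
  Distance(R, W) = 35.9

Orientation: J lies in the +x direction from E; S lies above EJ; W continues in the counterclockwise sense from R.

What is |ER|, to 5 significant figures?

28.407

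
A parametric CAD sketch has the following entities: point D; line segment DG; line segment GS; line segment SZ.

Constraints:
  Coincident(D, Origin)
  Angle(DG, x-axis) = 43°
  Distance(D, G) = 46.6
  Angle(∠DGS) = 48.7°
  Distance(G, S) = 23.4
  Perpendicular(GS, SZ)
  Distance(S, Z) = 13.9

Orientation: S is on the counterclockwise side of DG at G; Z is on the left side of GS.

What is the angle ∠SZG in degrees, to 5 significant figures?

59.289°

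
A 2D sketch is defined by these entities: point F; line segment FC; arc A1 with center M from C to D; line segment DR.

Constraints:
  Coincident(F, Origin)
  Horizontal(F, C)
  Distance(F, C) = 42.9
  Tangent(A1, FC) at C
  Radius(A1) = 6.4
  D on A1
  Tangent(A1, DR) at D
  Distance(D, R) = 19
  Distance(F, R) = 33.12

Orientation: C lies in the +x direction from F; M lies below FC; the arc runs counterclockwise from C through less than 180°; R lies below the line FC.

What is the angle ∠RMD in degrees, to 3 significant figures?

71.4°

Checks: |FC| = 42.90 ✓; |MC| = 6.400 ✓; |MD| = 6.400 ✓; ∠(MD, DR) = 90.00° ✓; |DR| = 19.00 ✓; |FR| = 33.12 ✓.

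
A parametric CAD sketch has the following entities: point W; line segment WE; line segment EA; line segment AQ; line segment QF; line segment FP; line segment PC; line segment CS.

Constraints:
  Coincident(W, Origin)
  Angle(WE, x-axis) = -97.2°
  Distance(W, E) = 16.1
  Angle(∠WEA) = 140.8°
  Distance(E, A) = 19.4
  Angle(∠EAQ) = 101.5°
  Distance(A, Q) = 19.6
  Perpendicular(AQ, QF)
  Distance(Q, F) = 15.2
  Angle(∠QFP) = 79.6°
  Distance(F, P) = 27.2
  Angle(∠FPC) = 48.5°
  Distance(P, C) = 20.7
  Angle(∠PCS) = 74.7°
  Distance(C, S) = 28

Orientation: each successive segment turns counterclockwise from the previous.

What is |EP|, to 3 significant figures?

9.32

W is at the origin; WE runs at -97.2° with length 16.1, so E = (-2.02, -16.0). ∠WEA = 140.8° gives EA at -58.0° from the x-axis; with |EA| = 19.4, A = (8.26, -32.4). ∠EAQ = 101.5° gives AQ at 20.5° from the x-axis; with |AQ| = 19.6, Q = (26.6, -25.6). AQ ⟂ QF, so QF runs at 110°; with |QF| = 15.2, F = (21.3, -11.3). ∠QFP = 79.6° gives FP at -149° from the x-axis; with |FP| = 27.2, P = (-2.04, -25.3). Then |EP| = |P − E| = 9.32.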